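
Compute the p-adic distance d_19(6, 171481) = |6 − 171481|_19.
d_19(6, 171481) = 1/6859

Step 1 — x − y = 6 − 171481 = -171475. Step 2 — v_19(-171475) = 3 (factor: -171475 = −(19^3 · 25); the sign does not affect v_p). Step 3 — |x − y|_19 = 19^{-3} = 1/6859.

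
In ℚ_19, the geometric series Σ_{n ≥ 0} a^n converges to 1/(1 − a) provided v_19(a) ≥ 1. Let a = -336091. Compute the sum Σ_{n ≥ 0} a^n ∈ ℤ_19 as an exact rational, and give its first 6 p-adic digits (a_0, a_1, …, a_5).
Σ a^n = 1/(1 − a) = 1/336092;  first 6 digits = (1, 0, 0, 8, 16, 18)

v_19(a) = 3 ≥ 1, so the series converges in ℤ_19 to 1/(1 − a) = 1/(1 − (-336091)) = 1/336092. Expand this rational in ℤ_19: compute digits iteratively via d_i = x_i mod 19, x_{i+1} = (x_i − d_i)/19. The first 6 digits are (1, 0, 0, 8, 16, 18).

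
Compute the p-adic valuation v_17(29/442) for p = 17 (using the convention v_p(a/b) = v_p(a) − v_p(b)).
v_17(29/442) = -1

Factor powers of 17 from the numerator and denominator of the reduced fraction: 29 = 17^0 · 29 and 442 = 17^1 · 26. Apply v_p(a/b) = v_p(a) − v_p(b): v_17(29/442) = 0 − 1 = -1.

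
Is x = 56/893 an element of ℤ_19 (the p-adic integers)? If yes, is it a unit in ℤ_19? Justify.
x ∉ ℤ_19 (v_19(x) = -1 < 0)

ℤ_19 = {x ∈ ℚ_19 : v_19(x) ≥ 0} and ℤ_19^× = {x ∈ ℤ_19 : v_19(x) = 0}. Here v_19(56/893) = v_19(num) − v_19(den) = -1; compare against these criteria.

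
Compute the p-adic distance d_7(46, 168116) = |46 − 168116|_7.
d_7(46, 168116) = 1/16807

Step 1 — x − y = 46 − 168116 = -168070. Step 2 — v_7(-168070) = 5 (factor: -168070 = −(7^5 · 10); the sign does not affect v_p). Step 3 — |x − y|_7 = 7^{-5} = 1/16807.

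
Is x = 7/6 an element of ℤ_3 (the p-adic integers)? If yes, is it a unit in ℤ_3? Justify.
x ∉ ℤ_3 (v_3(x) = -1 < 0)

ℤ_3 = {x ∈ ℚ_3 : v_3(x) ≥ 0} and ℤ_3^× = {x ∈ ℤ_3 : v_3(x) = 0}. Here v_3(7/6) = v_3(num) − v_3(den) = -1; compare against these criteria.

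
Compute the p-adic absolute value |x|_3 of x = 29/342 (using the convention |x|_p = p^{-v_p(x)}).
|29/342|_3 = 9

Step 1 — compute v_3(x) by factoring powers of 3 out of the numerator and denominator: v_3(29/342) = -2. Step 2 — apply |x|_p = p^{-v_p(x)} = 3^{2} = 9.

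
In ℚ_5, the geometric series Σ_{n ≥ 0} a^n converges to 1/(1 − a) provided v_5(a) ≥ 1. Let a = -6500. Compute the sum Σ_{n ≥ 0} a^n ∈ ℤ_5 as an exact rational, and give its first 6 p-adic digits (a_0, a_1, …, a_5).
Σ a^n = 1/(1 − a) = 1/6501;  first 6 digits = (1, 0, 0, 3, 4, 2)

v_5(a) = 3 ≥ 1, so the series converges in ℤ_5 to 1/(1 − a) = 1/(1 − (-6500)) = 1/6501. Expand this rational in ℤ_5: compute digits iteratively via d_i = x_i mod 5, x_{i+1} = (x_i − d_i)/5. The first 6 digits are (1, 0, 0, 3, 4, 2).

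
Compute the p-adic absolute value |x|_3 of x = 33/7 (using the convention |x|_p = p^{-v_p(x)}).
|33/7|_3 = 1/3

Step 1 — compute v_3(x) by factoring powers of 3 out of the numerator and denominator: v_3(33/7) = 1. Step 2 — apply |x|_p = p^{-v_p(x)} = 3^{-1} = 1/3.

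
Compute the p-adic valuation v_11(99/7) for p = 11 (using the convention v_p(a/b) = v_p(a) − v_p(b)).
v_11(99/7) = 1

Factor powers of 11 from the numerator and denominator of the reduced fraction: 99 = 11^1 · 9 and 7 = 11^0 · 7. Apply v_p(a/b) = v_p(a) − v_p(b): v_11(99/7) = 1 − 0 = 1.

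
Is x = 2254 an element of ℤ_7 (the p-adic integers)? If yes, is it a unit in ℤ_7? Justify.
x ∈ ℤ_7 but not a unit; v_7(x) = 2 > 0

ℤ_7 = {x ∈ ℚ_7 : v_7(x) ≥ 0} and ℤ_7^× = {x ∈ ℤ_7 : v_7(x) = 0}. Here v_7(2254) = v_7(num) − v_7(den) = 2; compare against these criteria.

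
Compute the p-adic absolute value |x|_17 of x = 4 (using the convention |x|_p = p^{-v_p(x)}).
|4|_17 = 1

Step 1 — compute v_17(x) by factoring powers of 17 out of the numerator and denominator: v_17(4) = 0. Step 2 — apply |x|_p = p^{-v_p(x)} = 17^{0} = 1.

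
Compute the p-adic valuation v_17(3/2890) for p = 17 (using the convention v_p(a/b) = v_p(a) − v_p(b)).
v_17(3/2890) = -2

Factor powers of 17 from the numerator and denominator of the reduced fraction: 3 = 17^0 · 3 and 2890 = 17^2 · 10. Apply v_p(a/b) = v_p(a) − v_p(b): v_17(3/2890) = 0 − 2 = -2.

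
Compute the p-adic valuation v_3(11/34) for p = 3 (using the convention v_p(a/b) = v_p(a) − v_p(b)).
v_3(11/34) = 0

Factor powers of 3 from the numerator and denominator of the reduced fraction: 11 = 3^0 · 11 and 34 = 3^0 · 34. Apply v_p(a/b) = v_p(a) − v_p(b): v_3(11/34) = 0 − 0 = 0.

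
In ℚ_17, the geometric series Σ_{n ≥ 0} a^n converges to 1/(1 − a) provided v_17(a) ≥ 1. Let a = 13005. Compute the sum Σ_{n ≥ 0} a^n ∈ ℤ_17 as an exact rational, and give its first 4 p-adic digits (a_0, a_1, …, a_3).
Σ a^n = 1/(1 − a) = -1/13004;  first 4 digits = (1, 0, 11, 2)

v_17(a) = 2 ≥ 1, so the series converges in ℤ_17 to 1/(1 − a) = 1/(1 − 13005) = -1/13004. Expand this rational in ℤ_17: compute digits iteratively via d_i = x_i mod 17, x_{i+1} = (x_i − d_i)/17. The first 4 digits are (1, 0, 11, 2).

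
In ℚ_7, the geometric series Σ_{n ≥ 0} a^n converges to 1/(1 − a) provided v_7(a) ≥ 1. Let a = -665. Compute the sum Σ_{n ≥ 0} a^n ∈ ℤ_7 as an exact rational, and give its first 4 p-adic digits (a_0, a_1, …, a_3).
Σ a^n = 1/(1 − a) = 1/666;  first 4 digits = (1, 3, 2, 5)

v_7(a) = 1 ≥ 1, so the series converges in ℤ_7 to 1/(1 − a) = 1/(1 − (-665)) = 1/666. Expand this rational in ℤ_7: compute digits iteratively via d_i = x_i mod 7, x_{i+1} = (x_i − d_i)/7. The first 4 digits are (1, 3, 2, 5).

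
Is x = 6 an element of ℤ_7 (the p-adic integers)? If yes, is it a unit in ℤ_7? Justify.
x ∈ ℤ_7^× (unit); v_7(x) = 0

ℤ_7 = {x ∈ ℚ_7 : v_7(x) ≥ 0} and ℤ_7^× = {x ∈ ℤ_7 : v_7(x) = 0}. Here v_7(6) = v_7(num) − v_7(den) = 0; compare against these criteria.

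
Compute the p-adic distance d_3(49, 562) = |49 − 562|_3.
d_3(49, 562) = 1/27

Step 1 — x − y = 49 − 562 = -513. Step 2 — v_3(-513) = 3 (factor: -513 = −(3^3 · 19); the sign does not affect v_p). Step 3 — |x − y|_3 = 3^{-3} = 1/27.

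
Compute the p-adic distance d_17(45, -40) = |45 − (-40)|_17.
d_17(45, -40) = 1/17

Step 1 — x − y = 45 − (-40) = 85. Step 2 — v_17(85) = 1 (factor: 85 = (17^1 · 5); the sign does not affect v_p). Step 3 — |x − y|_17 = 17^{-1} = 1/17.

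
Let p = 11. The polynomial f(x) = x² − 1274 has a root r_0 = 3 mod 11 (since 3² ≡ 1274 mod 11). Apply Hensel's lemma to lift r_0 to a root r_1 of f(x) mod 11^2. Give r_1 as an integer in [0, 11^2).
r_1 = 113 (mod 121)

Hensel's recurrence: r_{i+1} = r_i − f(r_i)·(f′(r_i))^{-1} mod 11^{i+2}, with f′(x) = 2x. Iterate:
  r_0 = 3 (mod 11)
  r_1 = 113 (mod 121)
Final: r_1 = 113, and one checks f(r_1) ≡ 0 mod 11^2.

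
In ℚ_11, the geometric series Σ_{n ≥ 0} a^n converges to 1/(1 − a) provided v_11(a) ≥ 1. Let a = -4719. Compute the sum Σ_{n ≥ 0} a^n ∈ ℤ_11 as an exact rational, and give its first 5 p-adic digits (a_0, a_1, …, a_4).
Σ a^n = 1/(1 − a) = 1/4720;  first 5 digits = (1, 0, 5, 7, 2)

v_11(a) = 2 ≥ 1, so the series converges in ℤ_11 to 1/(1 − a) = 1/(1 − (-4719)) = 1/4720. Expand this rational in ℤ_11: compute digits iteratively via d_i = x_i mod 11, x_{i+1} = (x_i − d_i)/11. The first 5 digits are (1, 0, 5, 7, 2).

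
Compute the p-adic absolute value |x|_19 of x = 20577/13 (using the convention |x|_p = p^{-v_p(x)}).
|20577/13|_19 = 1/6859

Step 1 — compute v_19(x) by factoring powers of 19 out of the numerator and denominator: v_19(20577/13) = 3. Step 2 — apply |x|_p = p^{-v_p(x)} = 19^{-3} = 1/6859.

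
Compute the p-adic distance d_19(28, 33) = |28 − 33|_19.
d_19(28, 33) = 1

Step 1 — x − y = 28 − 33 = -5. Step 2 — v_19(-5) = 0 (factor: -5 = −(19^0 · 5); the sign does not affect v_p). Step 3 — |x − y|_19 = 19^{0} = 1.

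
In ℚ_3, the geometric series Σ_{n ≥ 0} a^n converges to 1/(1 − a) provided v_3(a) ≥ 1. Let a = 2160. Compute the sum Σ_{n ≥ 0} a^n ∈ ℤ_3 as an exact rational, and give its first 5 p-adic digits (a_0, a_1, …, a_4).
Σ a^n = 1/(1 − a) = -1/2159;  first 5 digits = (1, 0, 0, 2, 2)

v_3(a) = 3 ≥ 1, so the series converges in ℤ_3 to 1/(1 − a) = 1/(1 − 2160) = -1/2159. Expand this rational in ℤ_3: compute digits iteratively via d_i = x_i mod 3, x_{i+1} = (x_i − d_i)/3. The first 5 digits are (1, 0, 0, 2, 2).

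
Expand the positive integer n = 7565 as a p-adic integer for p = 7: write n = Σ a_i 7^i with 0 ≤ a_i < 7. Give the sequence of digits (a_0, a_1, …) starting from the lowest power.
(a_0, a_1, …) = (5, 2, 0, 1, 3)

Repeated division by 7 gives the digits low-to-high: 7565 = 5 + 2·7^1 + 1·7^3 + 3·7^4. Digit sequence: (5, 2, 0, 1, 3).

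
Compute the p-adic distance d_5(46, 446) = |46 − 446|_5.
d_5(46, 446) = 1/25

Step 1 — x − y = 46 − 446 = -400. Step 2 — v_5(-400) = 2 (factor: -400 = −(5^2 · 16); the sign does not affect v_p). Step 3 — |x − y|_5 = 5^{-2} = 1/25.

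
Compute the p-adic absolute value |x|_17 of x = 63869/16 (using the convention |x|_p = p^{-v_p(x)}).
|63869/16|_17 = 1/4913

Step 1 — compute v_17(x) by factoring powers of 17 out of the numerator and denominator: v_17(63869/16) = 3. Step 2 — apply |x|_p = p^{-v_p(x)} = 17^{-3} = 1/4913.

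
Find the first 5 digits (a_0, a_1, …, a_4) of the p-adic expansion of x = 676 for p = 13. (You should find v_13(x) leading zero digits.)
(a_0, …, a_4) = (0, 0, 4, 0, 0)

v_13(676) = 2, so a_0 = ... = a_1 = 0. Factor out: x = 13^2 · u with u = 4 a unit in ℤ_13. Expand u iteratively via a_{v+i} = u_i mod 13, u_{i+1} = (u_i − a_{v+i})/13:
  u_0 = 4;  a_2 = 4;  u_1 = (u_0 − 4)/13 = 0
  u_1 = 0;  a_3 = 0;  u_2 = (u_1 − 0)/13 = 0
  u_2 = 0;  a_4 = 0;  u_3 = (u_2 − 0)/13 = 0
Digits: (0, 0, 4, 0, 0).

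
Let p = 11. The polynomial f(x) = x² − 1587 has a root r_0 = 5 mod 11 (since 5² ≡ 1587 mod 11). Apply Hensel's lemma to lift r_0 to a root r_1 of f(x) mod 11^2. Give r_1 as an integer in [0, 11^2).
r_1 = 16 (mod 121)

Hensel's recurrence: r_{i+1} = r_i − f(r_i)·(f′(r_i))^{-1} mod 11^{i+2}, with f′(x) = 2x. Iterate:
  r_0 = 5 (mod 11)
  r_1 = 16 (mod 121)
Final: r_1 = 16, and one checks f(r_1) ≡ 0 mod 11^2.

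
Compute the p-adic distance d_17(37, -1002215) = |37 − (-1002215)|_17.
d_17(37, -1002215) = 1/83521

Step 1 — x − y = 37 − (-1002215) = 1002252. Step 2 — v_17(1002252) = 4 (factor: 1002252 = (17^4 · 12); the sign does not affect v_p). Step 3 — |x − y|_17 = 17^{-4} = 1/83521.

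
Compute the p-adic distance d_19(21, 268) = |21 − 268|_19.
d_19(21, 268) = 1/19

Step 1 — x − y = 21 − 268 = -247. Step 2 — v_19(-247) = 1 (factor: -247 = −(19^1 · 13); the sign does not affect v_p). Step 3 — |x − y|_19 = 19^{-1} = 1/19.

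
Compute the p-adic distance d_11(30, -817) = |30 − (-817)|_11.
d_11(30, -817) = 1/121

Step 1 — x − y = 30 − (-817) = 847. Step 2 — v_11(847) = 2 (factor: 847 = (11^2 · 7); the sign does not affect v_p). Step 3 — |x − y|_11 = 11^{-2} = 1/121.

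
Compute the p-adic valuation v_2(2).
v_2(2) = 1

v_2(n) is the largest exponent k such that 2^k divides n. Factor out: 2 = 2^1 · 1. (Sign doesn't affect v_p.) So v_2(2) = 1.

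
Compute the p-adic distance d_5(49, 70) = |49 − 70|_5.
d_5(49, 70) = 1

Step 1 — x − y = 49 − 70 = -21. Step 2 — v_5(-21) = 0 (factor: -21 = −(5^0 · 21); the sign does not affect v_p). Step 3 — |x − y|_5 = 5^{0} = 1.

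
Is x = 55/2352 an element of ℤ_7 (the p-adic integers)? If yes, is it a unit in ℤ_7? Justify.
x ∉ ℤ_7 (v_7(x) = -2 < 0)

ℤ_7 = {x ∈ ℚ_7 : v_7(x) ≥ 0} and ℤ_7^× = {x ∈ ℤ_7 : v_7(x) = 0}. Here v_7(55/2352) = v_7(num) − v_7(den) = -2; compare against these criteria.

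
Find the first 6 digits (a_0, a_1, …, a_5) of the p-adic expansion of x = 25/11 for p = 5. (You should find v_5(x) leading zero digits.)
(a_0, …, a_5) = (0, 0, 1, 3, 3, 2)

v_5(25/11) = 2, so a_0 = ... = a_1 = 0. Factor out: x = 5^2 · u with u = 1/11 a unit in ℤ_5. Expand u iteratively via a_{v+i} = u_i mod 5, u_{i+1} = (u_i − a_{v+i})/5:
  u_0 = 1/11;  a_2 = 1;  u_1 = (u_0 − 1)/5 = -2/11
  u_1 = -2/11;  a_3 = 3;  u_2 = (u_1 − 3)/5 = -7/11
  u_2 = -7/11;  a_4 = 3;  u_3 = (u_2 − 3)/5 = -8/11
  u_3 = -8/11;  a_5 = 2;  u_4 = (u_3 − 2)/5 = -6/11
Digits: (0, 0, 1, 3, 3, 2).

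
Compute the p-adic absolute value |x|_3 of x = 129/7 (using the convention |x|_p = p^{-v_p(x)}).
|129/7|_3 = 1/3

Step 1 — compute v_3(x) by factoring powers of 3 out of the numerator and denominator: v_3(129/7) = 1. Step 2 — apply |x|_p = p^{-v_p(x)} = 3^{-1} = 1/3.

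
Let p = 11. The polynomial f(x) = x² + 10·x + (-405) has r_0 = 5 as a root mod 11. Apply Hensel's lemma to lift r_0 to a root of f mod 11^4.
r_3 = 2986 (mod 14641)

Hensel: r_{i+1} = r_i − f(r_i)·(f′(r_i))^{-1} mod 11^{i+2}, f′(x) = 2x + 10. Iterate:
  r_0 = 5 (mod 11)
  r_1 = 82 (mod 121)
  r_2 = 324 (mod 1331)
  r_3 = 2986 (mod 14641)
Final: r = 2986 satisfies f(r) ≡ 0 mod 11^4.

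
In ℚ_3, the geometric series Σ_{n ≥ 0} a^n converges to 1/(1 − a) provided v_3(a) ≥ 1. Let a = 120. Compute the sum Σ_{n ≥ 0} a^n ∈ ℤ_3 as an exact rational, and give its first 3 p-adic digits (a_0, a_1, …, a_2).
Σ a^n = 1/(1 − a) = -1/119;  first 3 digits = (1, 1, 2)

v_3(a) = 1 ≥ 1, so the series converges in ℤ_3 to 1/(1 − a) = 1/(1 − 120) = -1/119. Expand this rational in ℤ_3: compute digits iteratively via d_i = x_i mod 3, x_{i+1} = (x_i − d_i)/3. The first 3 digits are (1, 1, 2).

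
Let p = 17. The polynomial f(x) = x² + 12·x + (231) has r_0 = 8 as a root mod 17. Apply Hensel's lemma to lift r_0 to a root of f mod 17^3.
r_2 = 3493 (mod 4913)

Hensel: r_{i+1} = r_i − f(r_i)·(f′(r_i))^{-1} mod 17^{i+2}, f′(x) = 2x + 12. Iterate:
  r_0 = 8 (mod 17)
  r_1 = 25 (mod 289)
  r_2 = 3493 (mod 4913)
Final: r = 3493 satisfies f(r) ≡ 0 mod 17^3.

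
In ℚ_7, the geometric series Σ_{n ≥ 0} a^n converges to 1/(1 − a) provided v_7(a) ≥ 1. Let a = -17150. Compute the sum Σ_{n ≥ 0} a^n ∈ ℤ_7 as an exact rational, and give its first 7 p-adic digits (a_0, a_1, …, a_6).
Σ a^n = 1/(1 − a) = 1/17151;  first 7 digits = (1, 0, 0, 6, 6, 5, 0)

v_7(a) = 3 ≥ 1, so the series converges in ℤ_7 to 1/(1 − a) = 1/(1 − (-17150)) = 1/17151. Expand this rational in ℤ_7: compute digits iteratively via d_i = x_i mod 7, x_{i+1} = (x_i − d_i)/7. The first 7 digits are (1, 0, 0, 6, 6, 5, 0).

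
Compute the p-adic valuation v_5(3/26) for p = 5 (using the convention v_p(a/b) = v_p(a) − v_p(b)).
v_5(3/26) = 0

Factor powers of 5 from the numerator and denominator of the reduced fraction: 3 = 5^0 · 3 and 26 = 5^0 · 26. Apply v_p(a/b) = v_p(a) − v_p(b): v_5(3/26) = 0 − 0 = 0.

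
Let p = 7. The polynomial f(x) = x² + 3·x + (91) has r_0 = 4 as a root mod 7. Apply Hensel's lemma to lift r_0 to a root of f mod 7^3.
r_2 = 207 (mod 343)

Hensel: r_{i+1} = r_i − f(r_i)·(f′(r_i))^{-1} mod 7^{i+2}, f′(x) = 2x + 3. Iterate:
  r_0 = 4 (mod 7)
  r_1 = 11 (mod 49)
  r_2 = 207 (mod 343)
Final: r = 207 satisfies f(r) ≡ 0 mod 7^3.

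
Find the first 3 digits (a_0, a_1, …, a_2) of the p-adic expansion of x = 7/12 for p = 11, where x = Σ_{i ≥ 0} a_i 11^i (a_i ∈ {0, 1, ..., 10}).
(a_0, …, a_2) = (7, 4, 6)

v_11(7/12) = 0 (numerator and denominator both coprime to 11), so x ∈ ℤ_11^×. Compute digits iteratively via a_i = x_i mod 11, x_{i+1} = (x_i − a_i)/11, with x_0 = x:
  x_0 = 7/12;  a_0 = 7;  x_1 = (x_0 − 7)/11 = -7/12
  x_1 = -7/12;  a_1 = 4;  x_2 = (x_1 − 4)/11 = -5/12
  x_2 = -5/12;  a_2 = 6;  x_3 = (x_2 − 6)/11 = -7/12
Digits: (7, 4, 6).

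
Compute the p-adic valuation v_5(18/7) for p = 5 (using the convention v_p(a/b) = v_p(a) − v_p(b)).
v_5(18/7) = 0

Factor powers of 5 from the numerator and denominator of the reduced fraction: 18 = 5^0 · 18 and 7 = 5^0 · 7. Apply v_p(a/b) = v_p(a) − v_p(b): v_5(18/7) = 0 − 0 = 0.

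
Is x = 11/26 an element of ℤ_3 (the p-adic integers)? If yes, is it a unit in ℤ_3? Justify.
x ∈ ℤ_3^× (unit); v_3(x) = 0

ℤ_3 = {x ∈ ℚ_3 : v_3(x) ≥ 0} and ℤ_3^× = {x ∈ ℤ_3 : v_3(x) = 0}. Here v_3(11/26) = v_3(num) − v_3(den) = 0; compare against these criteria.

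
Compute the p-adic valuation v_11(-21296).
v_11(-21296) = 3

v_11(n) is the largest exponent k such that 11^k divides n. Factor out: -21296 = -11^3 · 16. (Sign doesn't affect v_p.) So v_11(-21296) = 3.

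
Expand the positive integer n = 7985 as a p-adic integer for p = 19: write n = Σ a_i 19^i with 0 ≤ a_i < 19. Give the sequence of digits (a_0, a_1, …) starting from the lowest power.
(a_0, a_1, …) = (5, 2, 3, 1)

Repeated division by 19 gives the digits low-to-high: 7985 = 5 + 2·19^1 + 3·19^2 + 1·19^3. Digit sequence: (5, 2, 3, 1).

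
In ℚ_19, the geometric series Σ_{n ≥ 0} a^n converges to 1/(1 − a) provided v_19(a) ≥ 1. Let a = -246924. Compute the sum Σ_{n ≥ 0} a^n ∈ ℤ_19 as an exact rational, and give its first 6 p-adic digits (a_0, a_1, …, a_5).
Σ a^n = 1/(1 − a) = 1/246925;  first 6 digits = (1, 0, 0, 2, 17, 18)

v_19(a) = 3 ≥ 1, so the series converges in ℤ_19 to 1/(1 − a) = 1/(1 − (-246924)) = 1/246925. Expand this rational in ℤ_19: compute digits iteratively via d_i = x_i mod 19, x_{i+1} = (x_i − d_i)/19. The first 6 digits are (1, 0, 0, 2, 17, 18).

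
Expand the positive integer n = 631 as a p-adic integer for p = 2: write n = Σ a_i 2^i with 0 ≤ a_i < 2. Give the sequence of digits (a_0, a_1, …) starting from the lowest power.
(a_0, a_1, …) = (1, 1, 1, 0, 1, 1, 1, 0, 0, 1)

Repeated division by 2 gives the digits low-to-high: 631 = 1 + 1·2^1 + 1·2^2 + 1·2^4 + 1·2^5 + 1·2^6 + 1·2^9. Digit sequence: (1, 1, 1, 0, 1, 1, 1, 0, 0, 1).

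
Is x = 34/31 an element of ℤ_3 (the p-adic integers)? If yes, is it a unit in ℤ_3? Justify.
x ∈ ℤ_3^× (unit); v_3(x) = 0

ℤ_3 = {x ∈ ℚ_3 : v_3(x) ≥ 0} and ℤ_3^× = {x ∈ ℤ_3 : v_3(x) = 0}. Here v_3(34/31) = v_3(num) − v_3(den) = 0; compare against these criteria.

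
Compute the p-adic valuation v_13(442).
v_13(442) = 1

v_13(n) is the largest exponent k such that 13^k divides n. Factor out: 442 = 13^1 · 34. (Sign doesn't affect v_p.) So v_13(442) = 1.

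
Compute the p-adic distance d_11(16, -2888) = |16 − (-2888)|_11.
d_11(16, -2888) = 1/121

Step 1 — x − y = 16 − (-2888) = 2904. Step 2 — v_11(2904) = 2 (factor: 2904 = (11^2 · 24); the sign does not affect v_p). Step 3 — |x − y|_11 = 11^{-2} = 1/121.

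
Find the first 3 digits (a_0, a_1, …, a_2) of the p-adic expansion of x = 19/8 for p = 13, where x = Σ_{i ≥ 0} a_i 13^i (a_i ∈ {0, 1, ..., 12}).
(a_0, …, a_2) = (4, 8, 1)

v_13(19/8) = 0 (numerator and denominator both coprime to 13), so x ∈ ℤ_13^×. Compute digits iteratively via a_i = x_i mod 13, x_{i+1} = (x_i − a_i)/13, with x_0 = x:
  x_0 = 19/8;  a_0 = 4;  x_1 = (x_0 − 4)/13 = -1/8
  x_1 = -1/8;  a_1 = 8;  x_2 = (x_1 − 8)/13 = -5/8
  x_2 = -5/8;  a_2 = 1;  x_3 = (x_2 − 1)/13 = -1/8
Digits: (4, 8, 1).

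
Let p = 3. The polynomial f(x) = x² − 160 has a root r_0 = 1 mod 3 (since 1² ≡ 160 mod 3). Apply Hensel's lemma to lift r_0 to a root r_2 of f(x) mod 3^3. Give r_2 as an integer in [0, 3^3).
r_2 = 22 (mod 27)

Hensel's recurrence: r_{i+1} = r_i − f(r_i)·(f′(r_i))^{-1} mod 3^{i+2}, with f′(x) = 2x. Iterate:
  r_0 = 1 (mod 3)
  r_1 = 4 (mod 9)
  r_2 = 22 (mod 27)
Final: r_2 = 22, and one checks f(r_2) ≡ 0 mod 3^3.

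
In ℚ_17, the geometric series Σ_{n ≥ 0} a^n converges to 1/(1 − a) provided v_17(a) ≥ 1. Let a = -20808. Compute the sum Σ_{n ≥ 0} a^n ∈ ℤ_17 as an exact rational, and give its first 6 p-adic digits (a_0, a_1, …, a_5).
Σ a^n = 1/(1 − a) = 1/20809;  first 6 digits = (1, 0, 13, 12, 15, 15)

v_17(a) = 2 ≥ 1, so the series converges in ℤ_17 to 1/(1 − a) = 1/(1 − (-20808)) = 1/20809. Expand this rational in ℤ_17: compute digits iteratively via d_i = x_i mod 17, x_{i+1} = (x_i − d_i)/17. The first 6 digits are (1, 0, 13, 12, 15, 15).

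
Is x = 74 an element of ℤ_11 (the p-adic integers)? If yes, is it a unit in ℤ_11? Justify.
x ∈ ℤ_11^× (unit); v_11(x) = 0

ℤ_11 = {x ∈ ℚ_11 : v_11(x) ≥ 0} and ℤ_11^× = {x ∈ ℤ_11 : v_11(x) = 0}. Here v_11(74) = v_11(num) − v_11(den) = 0; compare against these criteria.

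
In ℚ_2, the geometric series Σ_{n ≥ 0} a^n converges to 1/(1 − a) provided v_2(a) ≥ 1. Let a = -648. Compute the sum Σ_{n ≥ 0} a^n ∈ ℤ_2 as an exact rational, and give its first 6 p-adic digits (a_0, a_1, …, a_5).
Σ a^n = 1/(1 − a) = 1/649;  first 6 digits = (1, 0, 0, 1, 1, 1)

v_2(a) = 3 ≥ 1, so the series converges in ℤ_2 to 1/(1 − a) = 1/(1 − (-648)) = 1/649. Expand this rational in ℤ_2: compute digits iteratively via d_i = x_i mod 2, x_{i+1} = (x_i − d_i)/2. The first 6 digits are (1, 0, 0, 1, 1, 1).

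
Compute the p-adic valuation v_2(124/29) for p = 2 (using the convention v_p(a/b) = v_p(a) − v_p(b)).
v_2(124/29) = 2

Factor powers of 2 from the numerator and denominator of the reduced fraction: 124 = 2^2 · 31 and 29 = 2^0 · 29. Apply v_p(a/b) = v_p(a) − v_p(b): v_2(124/29) = 2 − 0 = 2.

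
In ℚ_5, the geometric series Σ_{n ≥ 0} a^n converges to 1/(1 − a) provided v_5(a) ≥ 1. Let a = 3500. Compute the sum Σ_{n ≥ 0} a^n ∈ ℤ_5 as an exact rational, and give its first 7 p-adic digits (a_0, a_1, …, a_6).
Σ a^n = 1/(1 − a) = -1/3499;  first 7 digits = (1, 0, 0, 3, 0, 1, 4)

v_5(a) = 3 ≥ 1, so the series converges in ℤ_5 to 1/(1 − a) = 1/(1 − 3500) = -1/3499. Expand this rational in ℤ_5: compute digits iteratively via d_i = x_i mod 5, x_{i+1} = (x_i − d_i)/5. The first 7 digits are (1, 0, 0, 3, 0, 1, 4).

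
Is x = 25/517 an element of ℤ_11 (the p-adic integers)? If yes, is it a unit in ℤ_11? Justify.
x ∉ ℤ_11 (v_11(x) = -1 < 0)

ℤ_11 = {x ∈ ℚ_11 : v_11(x) ≥ 0} and ℤ_11^× = {x ∈ ℤ_11 : v_11(x) = 0}. Here v_11(25/517) = v_11(num) − v_11(den) = -1; compare against these criteria.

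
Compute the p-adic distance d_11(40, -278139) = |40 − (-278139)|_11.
d_11(40, -278139) = 1/14641

Step 1 — x − y = 40 − (-278139) = 278179. Step 2 — v_11(278179) = 4 (factor: 278179 = (11^4 · 19); the sign does not affect v_p). Step 3 — |x − y|_11 = 11^{-4} = 1/14641.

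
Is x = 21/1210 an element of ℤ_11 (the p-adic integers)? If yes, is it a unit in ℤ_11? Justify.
x ∉ ℤ_11 (v_11(x) = -2 < 0)

ℤ_11 = {x ∈ ℚ_11 : v_11(x) ≥ 0} and ℤ_11^× = {x ∈ ℤ_11 : v_11(x) = 0}. Here v_11(21/1210) = v_11(num) − v_11(den) = -2; compare against these criteria.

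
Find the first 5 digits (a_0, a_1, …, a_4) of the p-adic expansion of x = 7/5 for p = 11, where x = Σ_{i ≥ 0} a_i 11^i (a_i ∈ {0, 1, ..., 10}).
(a_0, …, a_4) = (8, 6, 6, 6, 6)

v_11(7/5) = 0 (numerator and denominator both coprime to 11), so x ∈ ℤ_11^×. Compute digits iteratively via a_i = x_i mod 11, x_{i+1} = (x_i − a_i)/11, with x_0 = x:
  x_0 = 7/5;  a_0 = 8;  x_1 = (x_0 − 8)/11 = -3/5
  x_1 = -3/5;  a_1 = 6;  x_2 = (x_1 − 6)/11 = -3/5
  x_2 = -3/5;  a_2 = 6;  x_3 = (x_2 − 6)/11 = -3/5
  x_3 = -3/5;  a_3 = 6;  x_4 = (x_3 − 6)/11 = -3/5
  x_4 = -3/5;  a_4 = 6;  x_5 = (x_4 − 6)/11 = -3/5
Digits: (8, 6, 6, 6, 6).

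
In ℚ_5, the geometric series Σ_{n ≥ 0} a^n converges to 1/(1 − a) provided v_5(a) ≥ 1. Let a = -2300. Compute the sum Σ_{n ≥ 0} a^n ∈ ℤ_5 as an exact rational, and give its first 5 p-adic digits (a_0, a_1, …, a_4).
Σ a^n = 1/(1 − a) = 1/2301;  first 5 digits = (1, 0, 3, 1, 0)

v_5(a) = 2 ≥ 1, so the series converges in ℤ_5 to 1/(1 − a) = 1/(1 − (-2300)) = 1/2301. Expand this rational in ℤ_5: compute digits iteratively via d_i = x_i mod 5, x_{i+1} = (x_i − d_i)/5. The first 5 digits are (1, 0, 3, 1, 0).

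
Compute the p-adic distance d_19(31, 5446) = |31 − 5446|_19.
d_19(31, 5446) = 1/361

Step 1 — x − y = 31 − 5446 = -5415. Step 2 — v_19(-5415) = 2 (factor: -5415 = −(19^2 · 15); the sign does not affect v_p). Step 3 — |x − y|_19 = 19^{-2} = 1/361.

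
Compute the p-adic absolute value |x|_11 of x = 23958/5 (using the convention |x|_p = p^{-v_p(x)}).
|23958/5|_11 = 1/1331

Step 1 — compute v_11(x) by factoring powers of 11 out of the numerator and denominator: v_11(23958/5) = 3. Step 2 — apply |x|_p = p^{-v_p(x)} = 11^{-3} = 1/1331.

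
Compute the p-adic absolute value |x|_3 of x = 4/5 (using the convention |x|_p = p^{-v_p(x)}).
|4/5|_3 = 1

Step 1 — compute v_3(x) by factoring powers of 3 out of the numerator and denominator: v_3(4/5) = 0. Step 2 — apply |x|_p = p^{-v_p(x)} = 3^{0} = 1.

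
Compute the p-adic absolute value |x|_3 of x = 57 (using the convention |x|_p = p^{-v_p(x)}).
|57|_3 = 1/3

Step 1 — compute v_3(x) by factoring powers of 3 out of the numerator and denominator: v_3(57) = 1. Step 2 — apply |x|_p = p^{-v_p(x)} = 3^{-1} = 1/3.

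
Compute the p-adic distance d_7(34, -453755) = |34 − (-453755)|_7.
d_7(34, -453755) = 1/16807

Step 1 — x − y = 34 − (-453755) = 453789. Step 2 — v_7(453789) = 5 (factor: 453789 = (7^5 · 27); the sign does not affect v_p). Step 3 — |x − y|_7 = 7^{-5} = 1/16807.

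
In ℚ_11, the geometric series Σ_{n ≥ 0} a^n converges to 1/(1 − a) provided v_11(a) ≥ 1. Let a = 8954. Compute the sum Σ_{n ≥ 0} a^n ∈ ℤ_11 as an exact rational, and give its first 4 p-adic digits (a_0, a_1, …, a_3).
Σ a^n = 1/(1 − a) = -1/8953;  first 4 digits = (1, 0, 8, 6)

v_11(a) = 2 ≥ 1, so the series converges in ℤ_11 to 1/(1 − a) = 1/(1 − 8954) = -1/8953. Expand this rational in ℤ_11: compute digits iteratively via d_i = x_i mod 11, x_{i+1} = (x_i − d_i)/11. The first 4 digits are (1, 0, 8, 6).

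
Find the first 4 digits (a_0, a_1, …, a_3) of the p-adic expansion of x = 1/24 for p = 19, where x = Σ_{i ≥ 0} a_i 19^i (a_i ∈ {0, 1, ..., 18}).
(a_0, …, a_3) = (4, 18, 3, 18)

v_19(1/24) = 0 (numerator and denominator both coprime to 19), so x ∈ ℤ_19^×. Compute digits iteratively via a_i = x_i mod 19, x_{i+1} = (x_i − a_i)/19, with x_0 = x:
  x_0 = 1/24;  a_0 = 4;  x_1 = (x_0 − 4)/19 = -5/24
  x_1 = -5/24;  a_1 = 18;  x_2 = (x_1 − 18)/19 = -23/24
  x_2 = -23/24;  a_2 = 3;  x_3 = (x_2 − 3)/19 = -5/24
  x_3 = -5/24;  a_3 = 18;  x_4 = (x_3 − 18)/19 = -23/24
Digits: (4, 18, 3, 18).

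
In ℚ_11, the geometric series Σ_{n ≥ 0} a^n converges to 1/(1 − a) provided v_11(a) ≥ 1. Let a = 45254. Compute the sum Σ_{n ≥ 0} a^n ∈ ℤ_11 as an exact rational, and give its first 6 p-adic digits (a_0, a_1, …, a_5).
Σ a^n = 1/(1 − a) = -1/45253;  first 6 digits = (1, 0, 0, 1, 3, 0)

v_11(a) = 3 ≥ 1, so the series converges in ℤ_11 to 1/(1 − a) = 1/(1 − 45254) = -1/45253. Expand this rational in ℤ_11: compute digits iteratively via d_i = x_i mod 11, x_{i+1} = (x_i − d_i)/11. The first 6 digits are (1, 0, 0, 1, 3, 0).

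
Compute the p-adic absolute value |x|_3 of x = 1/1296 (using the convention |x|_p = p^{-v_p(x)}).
|1/1296|_3 = 81

Step 1 — compute v_3(x) by factoring powers of 3 out of the numerator and denominator: v_3(1/1296) = -4. Step 2 — apply |x|_p = p^{-v_p(x)} = 3^{4} = 81.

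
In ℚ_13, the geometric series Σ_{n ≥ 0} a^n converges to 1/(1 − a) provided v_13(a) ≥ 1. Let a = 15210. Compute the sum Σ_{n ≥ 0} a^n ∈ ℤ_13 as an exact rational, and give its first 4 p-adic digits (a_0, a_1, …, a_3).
Σ a^n = 1/(1 − a) = -1/15209;  first 4 digits = (1, 0, 12, 6)

v_13(a) = 2 ≥ 1, so the series converges in ℤ_13 to 1/(1 − a) = 1/(1 − 15210) = -1/15209. Expand this rational in ℤ_13: compute digits iteratively via d_i = x_i mod 13, x_{i+1} = (x_i − d_i)/13. The first 4 digits are (1, 0, 12, 6).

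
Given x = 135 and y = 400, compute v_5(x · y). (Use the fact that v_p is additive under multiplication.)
v_5(54000) = 3

v_p(x) = 1 (factor: 135 = 5^1 · 27); v_p(y) = 2 (factor: 400 = 5^2 · 16). Additivity: v_p(xy) = v_p(x) + v_p(y) = 1 + 2 = 3. (Direct check: xy = 54000 = 5^3 · (432).)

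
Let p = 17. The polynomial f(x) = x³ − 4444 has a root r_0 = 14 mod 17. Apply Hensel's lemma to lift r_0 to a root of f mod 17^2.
r_1 = 184 (mod 289)

Hensel: r_{i+1} = r_i − f(r_i)/f′(r_i) mod 17^{i+2}, where f′(x) = 3x². Iterate:
  r_0 = 14 (mod 17)
  r_1 = 184 (mod 289)
Final: r = 184 with f(r) ≡ 0 mod 17^2.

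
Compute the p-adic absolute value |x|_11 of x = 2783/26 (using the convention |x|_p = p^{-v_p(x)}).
|2783/26|_11 = 1/121

Step 1 — compute v_11(x) by factoring powers of 11 out of the numerator and denominator: v_11(2783/26) = 2. Step 2 — apply |x|_p = p^{-v_p(x)} = 11^{-2} = 1/121.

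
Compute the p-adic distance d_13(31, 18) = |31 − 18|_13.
d_13(31, 18) = 1/13

Step 1 — x − y = 31 − 18 = 13. Step 2 — v_13(13) = 1 (factor: 13 = (13^1 · 1); the sign does not affect v_p). Step 3 — |x − y|_13 = 13^{-1} = 1/13.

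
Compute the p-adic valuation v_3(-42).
v_3(-42) = 1

v_3(n) is the largest exponent k such that 3^k divides n. Factor out: -42 = -3^1 · 14. (Sign doesn't affect v_p.) So v_3(-42) = 1.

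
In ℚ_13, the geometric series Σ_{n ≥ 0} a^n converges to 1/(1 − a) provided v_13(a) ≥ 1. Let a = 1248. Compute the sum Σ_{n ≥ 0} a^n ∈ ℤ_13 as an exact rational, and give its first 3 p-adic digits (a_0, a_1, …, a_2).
Σ a^n = 1/(1 − a) = -1/1247;  first 3 digits = (1, 5, 6)

v_13(a) = 1 ≥ 1, so the series converges in ℤ_13 to 1/(1 − a) = 1/(1 − 1248) = -1/1247. Expand this rational in ℤ_13: compute digits iteratively via d_i = x_i mod 13, x_{i+1} = (x_i − d_i)/13. The first 3 digits are (1, 5, 6).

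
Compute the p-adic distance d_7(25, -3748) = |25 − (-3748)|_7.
d_7(25, -3748) = 1/343

Step 1 — x − y = 25 − (-3748) = 3773. Step 2 — v_7(3773) = 3 (factor: 3773 = (7^3 · 11); the sign does not affect v_p). Step 3 — |x − y|_7 = 7^{-3} = 1/343.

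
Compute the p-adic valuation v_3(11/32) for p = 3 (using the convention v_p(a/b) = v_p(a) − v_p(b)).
v_3(11/32) = 0

Factor powers of 3 from the numerator and denominator of the reduced fraction: 11 = 3^0 · 11 and 32 = 3^0 · 32. Apply v_p(a/b) = v_p(a) − v_p(b): v_3(11/32) = 0 − 0 = 0.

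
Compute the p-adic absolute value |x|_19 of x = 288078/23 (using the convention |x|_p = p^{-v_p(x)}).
|288078/23|_19 = 1/6859

Step 1 — compute v_19(x) by factoring powers of 19 out of the numerator and denominator: v_19(288078/23) = 3. Step 2 — apply |x|_p = p^{-v_p(x)} = 19^{-3} = 1/6859.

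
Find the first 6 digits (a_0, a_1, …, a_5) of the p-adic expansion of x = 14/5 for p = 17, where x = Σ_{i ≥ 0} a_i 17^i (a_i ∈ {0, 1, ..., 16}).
(a_0, …, a_5) = (13, 13, 6, 3, 10, 13)

v_17(14/5) = 0 (numerator and denominator both coprime to 17), so x ∈ ℤ_17^×. Compute digits iteratively via a_i = x_i mod 17, x_{i+1} = (x_i − a_i)/17, with x_0 = x:
  x_0 = 14/5;  a_0 = 13;  x_1 = (x_0 − 13)/17 = -3/5
  x_1 = -3/5;  a_1 = 13;  x_2 = (x_1 − 13)/17 = -4/5
  x_2 = -4/5;  a_2 = 6;  x_3 = (x_2 − 6)/17 = -2/5
  x_3 = -2/5;  a_3 = 3;  x_4 = (x_3 − 3)/17 = -1/5
  x_4 = -1/5;  a_4 = 10;  x_5 = (x_4 − 10)/17 = -3/5
  x_5 = -3/5;  a_5 = 13;  x_6 = (x_5 − 13)/17 = -4/5
Digits: (13, 13, 6, 3, 10, 13).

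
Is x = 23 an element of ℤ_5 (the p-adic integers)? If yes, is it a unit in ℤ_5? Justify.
x ∈ ℤ_5^× (unit); v_5(x) = 0

ℤ_5 = {x ∈ ℚ_5 : v_5(x) ≥ 0} and ℤ_5^× = {x ∈ ℤ_5 : v_5(x) = 0}. Here v_5(23) = v_5(num) − v_5(den) = 0; compare against these criteria.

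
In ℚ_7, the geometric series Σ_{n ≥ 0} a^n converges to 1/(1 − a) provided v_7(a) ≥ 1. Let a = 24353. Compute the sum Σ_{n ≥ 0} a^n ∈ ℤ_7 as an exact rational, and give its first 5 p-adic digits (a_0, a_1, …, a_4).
Σ a^n = 1/(1 − a) = -1/24352;  first 5 digits = (1, 0, 0, 1, 3)

v_7(a) = 3 ≥ 1, so the series converges in ℤ_7 to 1/(1 − a) = 1/(1 − 24353) = -1/24352. Expand this rational in ℤ_7: compute digits iteratively via d_i = x_i mod 7, x_{i+1} = (x_i − d_i)/7. The first 5 digits are (1, 0, 0, 1, 3).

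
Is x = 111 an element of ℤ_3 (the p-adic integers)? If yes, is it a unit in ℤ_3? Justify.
x ∈ ℤ_3 but not a unit; v_3(x) = 1 > 0

ℤ_3 = {x ∈ ℚ_3 : v_3(x) ≥ 0} and ℤ_3^× = {x ∈ ℤ_3 : v_3(x) = 0}. Here v_3(111) = v_3(num) − v_3(den) = 1; compare against these criteria.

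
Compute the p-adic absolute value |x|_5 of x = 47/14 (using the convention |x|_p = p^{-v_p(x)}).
|47/14|_5 = 1

Step 1 — compute v_5(x) by factoring powers of 5 out of the numerator and denominator: v_5(47/14) = 0. Step 2 — apply |x|_p = p^{-v_p(x)} = 5^{0} = 1.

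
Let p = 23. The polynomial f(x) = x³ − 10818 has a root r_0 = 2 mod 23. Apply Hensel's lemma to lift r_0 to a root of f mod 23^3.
r_2 = 2578 (mod 12167)

Hensel: r_{i+1} = r_i − f(r_i)/f′(r_i) mod 23^{i+2}, where f′(x) = 3x². Iterate:
  r_0 = 2 (mod 23)
  r_1 = 462 (mod 529)
  r_2 = 2578 (mod 12167)
Final: r = 2578 with f(r) ≡ 0 mod 23^3.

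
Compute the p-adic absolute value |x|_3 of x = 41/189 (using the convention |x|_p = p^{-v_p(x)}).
|41/189|_3 = 27

Step 1 — compute v_3(x) by factoring powers of 3 out of the numerator and denominator: v_3(41/189) = -3. Step 2 — apply |x|_p = p^{-v_p(x)} = 3^{3} = 27.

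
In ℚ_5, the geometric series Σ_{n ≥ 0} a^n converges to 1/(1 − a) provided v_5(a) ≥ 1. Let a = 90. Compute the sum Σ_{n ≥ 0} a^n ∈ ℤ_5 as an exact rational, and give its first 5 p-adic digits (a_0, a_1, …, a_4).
Σ a^n = 1/(1 − a) = -1/89;  first 5 digits = (1, 3, 2, 2, 0)

v_5(a) = 1 ≥ 1, so the series converges in ℤ_5 to 1/(1 − a) = 1/(1 − 90) = -1/89. Expand this rational in ℤ_5: compute digits iteratively via d_i = x_i mod 5, x_{i+1} = (x_i − d_i)/5. The first 5 digits are (1, 3, 2, 2, 0).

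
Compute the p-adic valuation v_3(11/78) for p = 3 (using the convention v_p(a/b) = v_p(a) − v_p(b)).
v_3(11/78) = -1

Factor powers of 3 from the numerator and denominator of the reduced fraction: 11 = 3^0 · 11 and 78 = 3^1 · 26. Apply v_p(a/b) = v_p(a) − v_p(b): v_3(11/78) = 0 − 1 = -1.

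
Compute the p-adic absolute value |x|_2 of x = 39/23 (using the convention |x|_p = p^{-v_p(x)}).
|39/23|_2 = 1

Step 1 — compute v_2(x) by factoring powers of 2 out of the numerator and denominator: v_2(39/23) = 0. Step 2 — apply |x|_p = p^{-v_p(x)} = 2^{0} = 1.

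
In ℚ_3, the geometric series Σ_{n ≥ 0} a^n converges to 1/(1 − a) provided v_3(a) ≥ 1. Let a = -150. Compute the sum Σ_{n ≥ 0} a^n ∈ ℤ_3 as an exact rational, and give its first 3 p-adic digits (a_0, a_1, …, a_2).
Σ a^n = 1/(1 − a) = 1/151;  first 3 digits = (1, 1, 2)

v_3(a) = 1 ≥ 1, so the series converges in ℤ_3 to 1/(1 − a) = 1/(1 − (-150)) = 1/151. Expand this rational in ℤ_3: compute digits iteratively via d_i = x_i mod 3, x_{i+1} = (x_i − d_i)/3. The first 3 digits are (1, 1, 2).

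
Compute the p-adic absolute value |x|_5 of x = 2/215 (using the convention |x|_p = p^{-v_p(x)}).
|2/215|_5 = 5

Step 1 — compute v_5(x) by factoring powers of 5 out of the numerator and denominator: v_5(2/215) = -1. Step 2 — apply |x|_p = p^{-v_p(x)} = 5^{1} = 5.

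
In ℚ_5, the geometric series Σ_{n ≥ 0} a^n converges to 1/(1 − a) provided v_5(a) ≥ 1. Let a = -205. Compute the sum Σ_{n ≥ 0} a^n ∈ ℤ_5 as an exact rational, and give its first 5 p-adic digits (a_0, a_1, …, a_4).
Σ a^n = 1/(1 − a) = 1/206;  first 5 digits = (1, 4, 2, 3, 3)

v_5(a) = 1 ≥ 1, so the series converges in ℤ_5 to 1/(1 − a) = 1/(1 − (-205)) = 1/206. Expand this rational in ℤ_5: compute digits iteratively via d_i = x_i mod 5, x_{i+1} = (x_i − d_i)/5. The first 5 digits are (1, 4, 2, 3, 3).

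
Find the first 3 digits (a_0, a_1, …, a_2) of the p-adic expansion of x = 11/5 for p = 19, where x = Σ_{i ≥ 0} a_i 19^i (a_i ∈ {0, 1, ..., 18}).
(a_0, …, a_2) = (6, 15, 3)

v_19(11/5) = 0 (numerator and denominator both coprime to 19), so x ∈ ℤ_19^×. Compute digits iteratively via a_i = x_i mod 19, x_{i+1} = (x_i − a_i)/19, with x_0 = x:
  x_0 = 11/5;  a_0 = 6;  x_1 = (x_0 − 6)/19 = -1/5
  x_1 = -1/5;  a_1 = 15;  x_2 = (x_1 − 15)/19 = -4/5
  x_2 = -4/5;  a_2 = 3;  x_3 = (x_2 − 3)/19 = -1/5
Digits: (6, 15, 3).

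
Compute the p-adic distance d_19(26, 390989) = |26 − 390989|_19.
d_19(26, 390989) = 1/130321

Step 1 — x − y = 26 − 390989 = -390963. Step 2 — v_19(-390963) = 4 (factor: -390963 = −(19^4 · 3); the sign does not affect v_p). Step 3 — |x − y|_19 = 19^{-4} = 1/130321.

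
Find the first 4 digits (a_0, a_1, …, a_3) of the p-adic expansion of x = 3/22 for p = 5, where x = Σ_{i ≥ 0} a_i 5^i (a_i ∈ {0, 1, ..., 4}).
(a_0, …, a_3) = (4, 4, 2, 1)

v_5(3/22) = 0 (numerator and denominator both coprime to 5), so x ∈ ℤ_5^×. Compute digits iteratively via a_i = x_i mod 5, x_{i+1} = (x_i − a_i)/5, with x_0 = x:
  x_0 = 3/22;  a_0 = 4;  x_1 = (x_0 − 4)/5 = -17/22
  x_1 = -17/22;  a_1 = 4;  x_2 = (x_1 − 4)/5 = -21/22
  x_2 = -21/22;  a_2 = 2;  x_3 = (x_2 − 2)/5 = -13/22
  x_3 = -13/22;  a_3 = 1;  x_4 = (x_3 − 1)/5 = -7/22
Digits: (4, 4, 2, 1).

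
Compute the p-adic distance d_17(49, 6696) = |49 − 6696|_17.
d_17(49, 6696) = 1/289

Step 1 — x − y = 49 − 6696 = -6647. Step 2 — v_17(-6647) = 2 (factor: -6647 = −(17^2 · 23); the sign does not affect v_p). Step 3 — |x − y|_17 = 17^{-2} = 1/289.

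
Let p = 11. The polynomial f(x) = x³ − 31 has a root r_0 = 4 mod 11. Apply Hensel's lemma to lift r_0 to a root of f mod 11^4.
r_3 = 631 (mod 14641)

Hensel: r_{i+1} = r_i − f(r_i)/f′(r_i) mod 11^{i+2}, where f′(x) = 3x². Iterate:
  r_0 = 4 (mod 11)
  r_1 = 26 (mod 121)
  r_2 = 631 (mod 1331)
  r_3 = 631 (mod 14641)
Final: r = 631 with f(r) ≡ 0 mod 11^4.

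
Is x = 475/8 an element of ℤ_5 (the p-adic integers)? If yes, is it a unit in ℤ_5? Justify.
x ∈ ℤ_5 but not a unit; v_5(x) = 2 > 0

ℤ_5 = {x ∈ ℚ_5 : v_5(x) ≥ 0} and ℤ_5^× = {x ∈ ℤ_5 : v_5(x) = 0}. Here v_5(475/8) = v_5(num) − v_5(den) = 2; compare against these criteria.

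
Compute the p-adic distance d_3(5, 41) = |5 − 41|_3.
d_3(5, 41) = 1/9

Step 1 — x − y = 5 − 41 = -36. Step 2 — v_3(-36) = 2 (factor: -36 = −(3^2 · 4); the sign does not affect v_p). Step 3 — |x − y|_3 = 3^{-2} = 1/9.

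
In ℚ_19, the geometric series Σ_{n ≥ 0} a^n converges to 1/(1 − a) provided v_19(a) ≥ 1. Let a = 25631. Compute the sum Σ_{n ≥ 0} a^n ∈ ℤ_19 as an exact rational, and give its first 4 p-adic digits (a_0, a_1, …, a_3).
Σ a^n = 1/(1 − a) = -1/25630;  first 4 digits = (1, 0, 14, 3)

v_19(a) = 2 ≥ 1, so the series converges in ℤ_19 to 1/(1 − a) = 1/(1 − 25631) = -1/25630. Expand this rational in ℤ_19: compute digits iteratively via d_i = x_i mod 19, x_{i+1} = (x_i − d_i)/19. The first 4 digits are (1, 0, 14, 3).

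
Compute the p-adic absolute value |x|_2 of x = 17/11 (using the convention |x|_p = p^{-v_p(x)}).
|17/11|_2 = 1

Step 1 — compute v_2(x) by factoring powers of 2 out of the numerator and denominator: v_2(17/11) = 0. Step 2 — apply |x|_p = p^{-v_p(x)} = 2^{0} = 1.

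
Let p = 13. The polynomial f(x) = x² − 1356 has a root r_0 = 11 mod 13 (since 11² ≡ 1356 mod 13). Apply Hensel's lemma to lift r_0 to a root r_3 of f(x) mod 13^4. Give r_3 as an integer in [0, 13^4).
r_3 = 28221 (mod 28561)

Hensel's recurrence: r_{i+1} = r_i − f(r_i)·(f′(r_i))^{-1} mod 13^{i+2}, with f′(x) = 2x. Iterate:
  r_0 = 11 (mod 13)
  r_1 = 167 (mod 169)
  r_2 = 1857 (mod 2197)
  r_3 = 28221 (mod 28561)
Final: r_3 = 28221, and one checks f(r_3) ≡ 0 mod 13^4.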